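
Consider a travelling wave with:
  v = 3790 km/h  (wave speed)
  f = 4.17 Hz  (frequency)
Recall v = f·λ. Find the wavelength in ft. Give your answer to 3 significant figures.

828 ft

Rearranging v = f·λ for λ: λ = v/f.
v = 3790 km/h = 1053 m/s; f = 4.17 Hz.
λ = 252.5 m
252.5 m × (1 ft / 0.3048 m) = 828.3 ft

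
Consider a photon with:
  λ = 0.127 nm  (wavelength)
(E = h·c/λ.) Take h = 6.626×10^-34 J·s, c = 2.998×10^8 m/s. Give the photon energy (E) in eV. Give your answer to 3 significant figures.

E is given directly by: E = hc/λ.
λ = 0.127 nm = 1.270×10^-10 m; h = 6.626×10^-34 J·s; c = 2.998×10^8 m/s.
E = 1.564×10^-15 J  (the unit combination reduces to kg·m²/s² = J)
1.564×10^-15 J × (1 eV / 1.602×10^-19 J) = 9763 eV

9760 eV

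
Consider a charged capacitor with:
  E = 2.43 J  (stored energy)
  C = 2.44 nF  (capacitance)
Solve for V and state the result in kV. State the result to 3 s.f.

Rearranging E = ½C·V² for V: V = √(2E/C).
E = 2.43 J; C = 2.44 nF = 2.440×10^-9 F.
V = 44630 V
44630 V × (1 kV / 1000 V) = 44.63 kV

44.6 kV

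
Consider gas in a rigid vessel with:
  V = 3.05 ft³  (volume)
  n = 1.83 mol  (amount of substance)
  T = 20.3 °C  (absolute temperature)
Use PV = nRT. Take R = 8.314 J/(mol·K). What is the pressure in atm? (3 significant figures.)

0.510 atm

From the ideal-gas law: P = nRT/V.
V = 3.05 ft³ = 0.08637 m³; n = 1.83 mol; T = 20.3 °C = 293.4 K; R = 8.314 J/(mol·K).
P = 51695 Pa
51695 Pa × (1 atm / 1.013×10^5 Pa) = 0.5102 atm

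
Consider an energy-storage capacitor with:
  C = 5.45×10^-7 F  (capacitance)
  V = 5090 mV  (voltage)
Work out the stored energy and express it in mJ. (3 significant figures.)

E is given directly by: E = ½CV².
C = 5.45×10^-7 F; V = 5090 mV = 5.090 V.
E = 7.060×10^-6 J
7.060×10^-6 J × (1 mJ / 0.001000 J) = 0.007060 mJ

0.00706 mJ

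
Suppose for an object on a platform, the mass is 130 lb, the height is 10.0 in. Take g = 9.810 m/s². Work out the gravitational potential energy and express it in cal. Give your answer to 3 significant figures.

Directly: PE = mgh.
m = 130 lb = 58.97 kg; h = 10.0 in = 0.2540 m; g = 9.810 m/s².
PE = 146.9 J
146.9 J × (1 cal / 4.184 J) = 35.12 cal

35.1 cal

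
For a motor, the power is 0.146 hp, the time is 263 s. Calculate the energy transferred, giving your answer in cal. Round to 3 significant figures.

Solving P = W/t for W: W = P·t.
P = 0.146 hp = 108.9 W; t = 263 s.
W = 28633 J
28633 J × (1 cal / 4.184 J) = 6844 cal

6840 cal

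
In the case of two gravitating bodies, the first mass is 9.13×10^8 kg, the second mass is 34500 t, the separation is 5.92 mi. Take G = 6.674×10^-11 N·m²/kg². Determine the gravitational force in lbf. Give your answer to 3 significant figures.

F is given directly by: F = Gm₁m₂/r².
m₁ = 9.13×10^8 kg; m₂ = 34500 t = 3.450×10^7 kg; r = 5.92 mi = 9527 m; G = 6.674×10^-11 N·m²/kg².
F = 0.02316 N
0.02316 N × (1 lbf / 4.448 N) = 0.005207 lbf

0.00521 lbf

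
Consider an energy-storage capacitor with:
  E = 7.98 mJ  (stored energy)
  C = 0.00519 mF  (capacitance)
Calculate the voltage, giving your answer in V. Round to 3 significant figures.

55.5 V

Rearranging E = ½C·V² for V: V = √(2E/C).
E = 7.98 mJ = 0.007980 J; C = 0.00519 mF = 5.190×10^-6 F.
V = 55.45 V  (the unit combination reduces to kg·m²/(A·s³) = V)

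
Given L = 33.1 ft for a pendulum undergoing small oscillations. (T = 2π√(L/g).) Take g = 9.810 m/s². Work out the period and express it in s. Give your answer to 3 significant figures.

T is given directly by: T = 2π√(L/g).
L = 33.1 ft = 10.09 m; g = 9.810 m/s².
T = 6.372 s

6.37 s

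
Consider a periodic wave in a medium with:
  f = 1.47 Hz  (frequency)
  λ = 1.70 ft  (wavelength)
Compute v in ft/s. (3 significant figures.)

2.50 ft/s

Directly: v = fλ.
f = 1.47 Hz; λ = 1.70 ft = 0.5182 m.
v = 0.7617 m/s
0.7617 m/s × (1 ft/s / 0.3048 m/s) = 2.499 ft/s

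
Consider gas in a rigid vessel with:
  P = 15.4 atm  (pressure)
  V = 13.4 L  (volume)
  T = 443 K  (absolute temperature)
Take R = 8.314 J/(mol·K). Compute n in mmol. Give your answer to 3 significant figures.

5680 mmol

From the ideal-gas law: n = PV/(RT).
P = 15.4 atm = 1.560×10^6 Pa; V = 13.4 L = 0.01340 m³; T = 443 K; R = 8.314 J/(mol·K).
n = 5.677 mol
5.677 mol × (1 mmol / 0.001000 mol) = 5677 mmol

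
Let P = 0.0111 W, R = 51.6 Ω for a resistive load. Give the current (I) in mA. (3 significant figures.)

Solving P = I²R for I: I = √(P/R).
P = 0.0111 W; R = 51.6 Ω.
I = 0.01467 A
0.01467 A × (1 mA / 0.001000 A) = 14.67 mA

14.7 mA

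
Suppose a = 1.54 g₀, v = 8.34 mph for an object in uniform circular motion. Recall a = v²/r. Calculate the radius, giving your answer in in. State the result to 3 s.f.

36.2 in

Rearranging a = v²/r for r: r = v²/a.
a = 1.54 g₀ = 15.10 m/s²; v = 8.34 mph = 3.728 m/s.
r = 0.9204 m
0.9204 m × (1 in / 0.02540 m) = 36.24 in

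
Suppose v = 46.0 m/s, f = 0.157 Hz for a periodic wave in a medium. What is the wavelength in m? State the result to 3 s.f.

293 m

Solving v = f·λ for λ: λ = v/f.
v = 46.0 m/s; f = 0.157 Hz.
λ = 293.0 m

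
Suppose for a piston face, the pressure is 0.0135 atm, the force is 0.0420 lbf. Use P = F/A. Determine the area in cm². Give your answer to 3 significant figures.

1.37 cm²

Rearranging P = F/A for A: A = F/P.
P = 0.0135 atm = 1368 Pa; F = 0.0420 lbf = 0.1868 N.
A = 1.366×10^-4 m²
1.366×10^-4 m² × (1 cm² / 1.000×10^-4 m²) = 1.366 cm²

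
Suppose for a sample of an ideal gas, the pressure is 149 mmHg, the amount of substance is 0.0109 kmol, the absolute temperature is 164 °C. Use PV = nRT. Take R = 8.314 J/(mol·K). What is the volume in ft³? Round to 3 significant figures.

From the ideal-gas law: V = nRT/P.
P = 149 mmHg = 19865 Pa; n = 0.0109 kmol = 10.90 mol; T = 164 °C = 437.1 K; R = 8.314 J/(mol·K).
V = 1.994 m³
1.994 m³ × (1 ft³ / 0.02832 m³) = 70.43 ft³

70.4 ft³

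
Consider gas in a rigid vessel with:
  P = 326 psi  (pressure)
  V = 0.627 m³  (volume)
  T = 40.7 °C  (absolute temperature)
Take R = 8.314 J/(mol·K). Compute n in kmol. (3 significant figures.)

From the ideal-gas law: n = PV/(RT).
P = 326 psi = 2.248×10^6 Pa; V = 0.627 m³; T = 40.7 °C = 313.8 K; R = 8.314 J/(mol·K).
n = 540.1 mol
540.1 mol × (1 kmol / 1000 mol) = 0.5401 kmol

0.540 kmol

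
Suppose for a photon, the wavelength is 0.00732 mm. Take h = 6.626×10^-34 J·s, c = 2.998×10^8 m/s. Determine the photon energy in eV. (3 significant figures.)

E is given directly by: E = hc/λ.
λ = 0.00732 mm = 7.320×10^-6 m; h = 6.626×10^-34 J·s; c = 2.998×10^8 m/s.
E = 2.714×10^-20 J
2.714×10^-20 J × (1 eV / 1.602×10^-19 J) = 0.1694 eV

0.169 eV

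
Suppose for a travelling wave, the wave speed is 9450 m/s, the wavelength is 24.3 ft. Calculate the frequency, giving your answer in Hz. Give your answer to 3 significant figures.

Rearranging: f = v/λ.
v = 9450 m/s; λ = 24.3 ft = 7.407 m.
f = 1276 Hz

1280 Hz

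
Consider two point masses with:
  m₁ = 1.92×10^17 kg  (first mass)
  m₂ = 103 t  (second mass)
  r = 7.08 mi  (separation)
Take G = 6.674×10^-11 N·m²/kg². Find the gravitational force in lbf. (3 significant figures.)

2290 lbf

F is given directly by: F = Gm₁m₂/r².
m₁ = 1.92×10^17 kg; m₂ = 103 t = 1.030×10^5 kg; r = 7.08 mi = 11394 m; G = 6.674×10^-11 N·m²/kg².
F = 10166 N
10166 N × (1 lbf / 4.448 N) = 2285 lbf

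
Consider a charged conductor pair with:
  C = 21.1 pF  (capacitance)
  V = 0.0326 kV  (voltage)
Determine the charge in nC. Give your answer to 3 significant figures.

0.688 nC

Solving C = Q/V for Q: Q = CV.
C = 21.1 pF = 2.110×10^-11 F; V = 0.0326 kV = 32.60 V.
Q = 6.879×10^-10 C  (the unit combination reduces to A·s = C)
6.879×10^-10 C × (1 nC / 1.000×10^-9 C) = 0.6879 nC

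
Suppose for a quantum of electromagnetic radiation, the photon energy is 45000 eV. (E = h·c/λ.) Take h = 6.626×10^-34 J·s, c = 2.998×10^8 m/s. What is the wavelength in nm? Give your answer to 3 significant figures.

0.0276 nm

Rearranging: λ = hc/E.
E = 45000 eV = 7.210×10^-15 J; h = 6.626×10^-34 J·s; c = 2.998×10^8 m/s.
λ = 2.755×10^-11 m
2.755×10^-11 m × (1 nm / 1.000×10^-9 m) = 0.02755 nm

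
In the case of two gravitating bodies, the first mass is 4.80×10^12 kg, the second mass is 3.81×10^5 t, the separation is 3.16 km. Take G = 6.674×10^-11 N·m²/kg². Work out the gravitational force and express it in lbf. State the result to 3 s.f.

2750 lbf

F is given directly by: F = Gm₁m₂/r².
m₁ = 4.80×10^12 kg; m₂ = 3.81×10^5 t = 3.810×10^8 kg; r = 3.16 km = 3160 m; G = 6.674×10^-11 N·m²/kg².
F = 12223 N
12223 N × (1 lbf / 4.448 N) = 2748 lbf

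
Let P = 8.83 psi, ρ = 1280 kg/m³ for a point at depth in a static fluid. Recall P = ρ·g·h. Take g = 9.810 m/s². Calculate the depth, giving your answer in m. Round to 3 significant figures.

4.85 m

Rearranging: h = P/(ρ·g).
P = 8.83 psi = 60881 Pa; ρ = 1280 kg/m³; g = 9.810 m/s².
h = 4.848 m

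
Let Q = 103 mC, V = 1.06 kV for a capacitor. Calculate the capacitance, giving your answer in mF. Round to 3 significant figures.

0.0972 mF

C is given directly by: C = Q/V.
Q = 103 mC = 0.1030 C; V = 1.06 kV = 1060 V.
C = 9.717×10^-5 F
9.717×10^-5 F × (1 mF / 0.001000 F) = 0.09717 mF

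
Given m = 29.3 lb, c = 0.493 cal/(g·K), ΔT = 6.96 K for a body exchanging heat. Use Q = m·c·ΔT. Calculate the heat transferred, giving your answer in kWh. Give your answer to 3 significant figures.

Directly: Q = mcΔT.
m = 29.3 lb = 13.29 kg; c = 0.493 cal/(g·K) = 2063 J/(kg·K); ΔT = 6.96 K.
Q = 1.908×10^5 J
1.908×10^5 J × (1 kWh / 3.600×10^6 J) = 0.05300 kWh

0.0530 kWh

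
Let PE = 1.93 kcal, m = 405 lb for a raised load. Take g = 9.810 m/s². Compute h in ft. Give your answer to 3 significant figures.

Rearranging PE = m·g·h for h: h = PE/(m·g).
PE = 1.93 kcal = 8075 J; m = 405 lb = 183.7 kg; g = 9.810 m/s².
h = 4.481 m
4.481 m × (1 ft / 0.3048 m) = 14.70 ft

14.7 ft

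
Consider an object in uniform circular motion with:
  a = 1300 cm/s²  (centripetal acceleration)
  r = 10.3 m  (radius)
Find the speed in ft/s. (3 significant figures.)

Rearranging: v = √(a·r).
a = 1300 cm/s² = 13.00 m/s²; r = 10.3 m.
v = 11.57 m/s
11.57 m/s × (1 ft/s / 0.3048 m/s) = 37.96 ft/s

38.0 ft/s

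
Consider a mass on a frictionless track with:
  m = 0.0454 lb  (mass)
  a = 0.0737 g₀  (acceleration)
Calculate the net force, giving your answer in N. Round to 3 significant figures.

F is given directly by: F = m·a.
m = 0.0454 lb = 0.02059 kg; a = 0.0737 g₀ = 0.7228 m/s².
F = 0.01488 N

0.0149 N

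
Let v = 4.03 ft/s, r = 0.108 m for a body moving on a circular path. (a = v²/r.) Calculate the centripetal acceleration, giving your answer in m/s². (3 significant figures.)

Directly: a = v²/r.
v = 4.03 ft/s = 1.228 m/s; r = 0.108 m.
a = 13.97 m/s²

14.0 m/s²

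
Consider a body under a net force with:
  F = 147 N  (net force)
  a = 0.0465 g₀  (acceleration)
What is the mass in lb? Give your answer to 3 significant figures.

711 lb

Solving F = m·a for m: m = F/a.
F = 147 N; a = 0.0465 g₀ = 0.4560 m/s².
m = 322.4 kg
322.4 kg × (1 lb / 0.4536 kg) = 710.7 lb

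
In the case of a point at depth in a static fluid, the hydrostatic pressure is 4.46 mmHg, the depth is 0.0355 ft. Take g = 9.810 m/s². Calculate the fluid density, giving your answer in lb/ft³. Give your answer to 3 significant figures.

Solving P = ρ·g·h for ρ: ρ = P/(g·h).
P = 4.46 mmHg = 594.6 Pa; h = 0.0355 ft = 0.01082 m; g = 9.810 m/s².
ρ = 5602 kg/m³
5602 kg/m³ × (1 lb/ft³ / 16.02 kg/m³) = 349.7 lb/ft³

350 lb/ft³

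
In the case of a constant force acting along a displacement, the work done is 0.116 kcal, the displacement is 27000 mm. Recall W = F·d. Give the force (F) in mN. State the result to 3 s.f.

18000 mN

Solving W = F·d for F: F = W/d.
W = 0.116 kcal = 485.3 J; d = 27000 mm = 27.00 m.
F = 17.98 N  (the unit combination reduces to kg·m/s² = N)
17.98 N × (1 mN / 0.001000 N) = 17976 mN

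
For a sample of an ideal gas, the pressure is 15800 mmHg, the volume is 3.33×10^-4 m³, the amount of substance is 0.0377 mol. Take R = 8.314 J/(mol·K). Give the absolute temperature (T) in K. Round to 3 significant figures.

2240 K

Rearranging: T = PV/(nR).
P = 15800 mmHg = 2.106×10^6 Pa; V = 3.33×10^-4 m³; n = 0.0377 mol; R = 8.314 J/(mol·K).
T = 2238 K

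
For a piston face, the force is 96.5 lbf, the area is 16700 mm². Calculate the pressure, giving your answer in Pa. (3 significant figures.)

P is given directly by: P = F/A.
F = 96.5 lbf = 429.3 N; A = 16700 mm² = 0.01670 m².
P = 25704 Pa

25700 Pa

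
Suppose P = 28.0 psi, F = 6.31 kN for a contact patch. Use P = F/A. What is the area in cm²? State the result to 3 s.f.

327 cm²

Rearranging P = F/A for A: A = F/P.
P = 28.0 psi = 1.931×10^5 Pa; F = 6.31 kN = 6310 N.
A = 0.03269 m²
0.03269 m² × (1 cm² / 1.000×10^-4 m²) = 326.9 cm²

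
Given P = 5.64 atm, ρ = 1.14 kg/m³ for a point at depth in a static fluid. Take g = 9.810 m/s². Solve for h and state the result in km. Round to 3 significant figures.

51.1 km

Rearranging P = ρ·g·h for h: h = P/(ρ·g).
P = 5.64 atm = 5.715×10^5 Pa; ρ = 1.14 kg/m³; g = 9.810 m/s².
h = 51100 m
51100 m × (1 km / 1000 m) = 51.10 km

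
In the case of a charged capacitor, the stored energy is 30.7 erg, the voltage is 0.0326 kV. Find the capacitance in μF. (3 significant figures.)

Rearranging: C = 2E/V².
E = 30.7 erg = 3.070×10^-6 J; V = 0.0326 kV = 32.60 V.
C = 5.777×10^-9 F
5.777×10^-9 F × (1 μF / 1.000×10^-6 F) = 0.005777 μF

0.00578 μF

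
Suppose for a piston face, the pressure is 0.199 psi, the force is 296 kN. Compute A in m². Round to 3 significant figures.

216 m²

Rearranging: A = F/P.
P = 0.199 psi = 1372 Pa; F = 296 kN = 2.960×10^5 N.
A = 215.7 m²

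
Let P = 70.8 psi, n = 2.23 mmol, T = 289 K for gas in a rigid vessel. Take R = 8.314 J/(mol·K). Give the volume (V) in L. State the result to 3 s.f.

0.0110 L

Rearranging PV = nRT for V: V = nRT/P.
P = 70.8 psi = 4.881×10^5 Pa; n = 2.23 mmol = 0.002230 mol; T = 289 K; R = 8.314 J/(mol·K).
V = 1.098×10^-5 m³
1.098×10^-5 m³ × (1 L / 0.001000 m³) = 0.01098 L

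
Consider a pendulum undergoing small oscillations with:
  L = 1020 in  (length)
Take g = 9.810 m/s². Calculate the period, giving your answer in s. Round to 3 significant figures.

T is given directly by: T = 2π√(L/g).
L = 1020 in = 25.91 m; g = 9.810 m/s².
T = 10.21 s

10.2 s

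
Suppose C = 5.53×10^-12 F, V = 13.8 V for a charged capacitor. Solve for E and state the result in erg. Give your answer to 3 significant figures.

0.00527 erg

Directly: E = ½CV².
C = 5.53×10^-12 F; V = 13.8 V.
E = 5.266×10^-10 J
5.266×10^-10 J × (1 erg / 1.000×10^-7 J) = 0.005266 erg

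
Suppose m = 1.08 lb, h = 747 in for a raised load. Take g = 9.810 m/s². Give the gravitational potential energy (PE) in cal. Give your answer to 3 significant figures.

PE is given directly by: PE = mgh.
m = 1.08 lb = 0.4899 kg; h = 747 in = 18.97 m; g = 9.810 m/s².
PE = 91.18 J  (the unit combination reduces to kg·m²/s² = J)
91.18 J × (1 cal / 4.184 J) = 21.79 cal

21.8 cal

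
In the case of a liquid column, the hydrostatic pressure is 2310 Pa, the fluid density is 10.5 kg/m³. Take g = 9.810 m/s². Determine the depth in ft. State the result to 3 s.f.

73.6 ft

Rearranging P = ρ·g·h for h: h = P/(ρ·g).
P = 2310 Pa; ρ = 10.5 kg/m³; g = 9.810 m/s².
h = 22.43 m
22.43 m × (1 ft / 0.3048 m) = 73.58 ft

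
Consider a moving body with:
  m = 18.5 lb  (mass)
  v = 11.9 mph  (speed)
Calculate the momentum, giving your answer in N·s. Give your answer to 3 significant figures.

Directly: p = mv.
m = 18.5 lb = 8.391 kg; v = 11.9 mph = 5.320 m/s.
p = 44.64 kg·m/s
Since 1 N·s = 1 kg·m/s, 44.64 N·s.

44.6 N·s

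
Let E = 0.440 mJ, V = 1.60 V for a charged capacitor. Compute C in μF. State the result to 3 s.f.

Rearranging: C = 2E/V².
E = 0.440 mJ = 4.400×10^-4 J; V = 1.60 V.
C = 3.437×10^-4 F
3.437×10^-4 F × (1 μF / 1.000×10^-6 F) = 343.7 μF

344 μF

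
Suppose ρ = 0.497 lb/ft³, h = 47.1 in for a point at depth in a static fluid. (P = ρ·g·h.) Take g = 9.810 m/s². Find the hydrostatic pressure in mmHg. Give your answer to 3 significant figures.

Directly: P = ρgh.
ρ = 0.497 lb/ft³ = 7.961 kg/m³; h = 47.1 in = 1.196 m; g = 9.810 m/s².
P = 93.43 Pa
93.43 Pa × (1 mmHg / 133.3 Pa) = 0.7008 mmHg

0.701 mmHg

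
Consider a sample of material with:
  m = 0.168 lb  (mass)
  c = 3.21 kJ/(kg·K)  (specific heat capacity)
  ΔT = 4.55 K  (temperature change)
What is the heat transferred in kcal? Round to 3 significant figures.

Q is given directly by: Q = mcΔT.
m = 0.168 lb = 0.07620 kg; c = 3.21 kJ/(kg·K) = 3210 J/(kg·K); ΔT = 4.55 K.
Q = 1113 J  (the unit combination reduces to kg·m²/s² = J)
1113 J × (1 kcal / 4184 J) = 0.2660 kcal

0.266 kcal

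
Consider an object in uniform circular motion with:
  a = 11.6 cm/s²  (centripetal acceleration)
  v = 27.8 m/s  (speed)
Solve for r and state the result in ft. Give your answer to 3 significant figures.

Solving a = v²/r for r: r = v²/a.
a = 11.6 cm/s² = 0.1160 m/s²; v = 27.8 m/s.
r = 6662 m
6662 m × (1 ft / 0.3048 m) = 21858 ft

21900 ft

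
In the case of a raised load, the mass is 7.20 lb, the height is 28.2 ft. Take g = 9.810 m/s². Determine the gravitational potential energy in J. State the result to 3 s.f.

275 J

PE is given directly by: PE = mgh.
m = 7.20 lb = 3.266 kg; h = 28.2 ft = 8.595 m; g = 9.810 m/s².
PE = 275.4 J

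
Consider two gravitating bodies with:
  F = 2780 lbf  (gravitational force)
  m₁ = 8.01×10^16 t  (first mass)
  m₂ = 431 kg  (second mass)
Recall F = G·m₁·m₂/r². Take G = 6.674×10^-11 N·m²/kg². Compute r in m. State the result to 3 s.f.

13600 m

From Newton's law of gravitation: r = √(G·m₁m₂/F).
F = 2780 lbf = 12366 N; m₁ = 8.01×10^16 t = 8.010×10^19 kg; m₂ = 431 kg; G = 6.674×10^-11 N·m²/kg².
r = 13650 m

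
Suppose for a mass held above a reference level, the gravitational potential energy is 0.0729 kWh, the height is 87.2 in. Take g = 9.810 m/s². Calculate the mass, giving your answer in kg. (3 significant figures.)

Rearranging: m = PE/(g·h).
PE = 0.0729 kWh = 2.624×10^5 J; h = 87.2 in = 2.215 m; g = 9.810 m/s².
m = 12078 kg

12100 kg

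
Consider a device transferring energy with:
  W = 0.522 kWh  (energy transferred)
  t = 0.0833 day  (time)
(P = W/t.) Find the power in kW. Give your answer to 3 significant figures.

P is given directly by: P = W/t.
W = 0.522 kWh = 1.879×10^6 J; t = 0.0833 day = 7197 s.
P = 261.1 W
261.1 W × (1 kW / 1000 W) = 0.2611 kW

0.261 kW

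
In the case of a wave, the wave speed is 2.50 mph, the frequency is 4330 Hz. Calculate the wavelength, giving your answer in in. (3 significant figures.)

Rearranging: λ = v/f.
v = 2.50 mph = 1.118 m/s; f = 4330 Hz.
λ = 2.581×10^-4 m
2.581×10^-4 m × (1 in / 0.02540 m) = 0.01016 in

0.0102 in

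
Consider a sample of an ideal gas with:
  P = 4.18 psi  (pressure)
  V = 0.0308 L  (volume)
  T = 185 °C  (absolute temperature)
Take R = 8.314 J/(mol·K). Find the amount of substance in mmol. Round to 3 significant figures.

From the ideal-gas law: n = PV/(RT).
P = 4.18 psi = 28820 Pa; V = 0.0308 L = 3.080×10^-5 m³; T = 185 °C = 458.1 K; R = 8.314 J/(mol·K).
n = 2.330×10^-4 mol
2.330×10^-4 mol × (1 mmol / 0.001000 mol) = 0.2330 mmol

0.233 mmol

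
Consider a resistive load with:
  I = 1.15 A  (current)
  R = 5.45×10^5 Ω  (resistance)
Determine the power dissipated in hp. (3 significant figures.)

Directly: P = I²R.
I = 1.15 A; R = 5.45×10^5 Ω.
P = 7.208×10^5 W
7.208×10^5 W × (1 hp / 745.7 W) = 966.6 hp

967 hp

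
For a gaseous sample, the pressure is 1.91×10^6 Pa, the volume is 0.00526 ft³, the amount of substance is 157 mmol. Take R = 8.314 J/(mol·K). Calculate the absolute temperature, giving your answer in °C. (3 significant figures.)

From the ideal-gas law: T = PV/(nR).
P = 1.91×10^6 Pa; V = 0.00526 ft³ = 1.489×10^-4 m³; n = 157 mmol = 0.1570 mol; R = 8.314 J/(mol·K).
T = 217.9 K
217.9 K − 273.15 = -55.20 °C

-55.2 °C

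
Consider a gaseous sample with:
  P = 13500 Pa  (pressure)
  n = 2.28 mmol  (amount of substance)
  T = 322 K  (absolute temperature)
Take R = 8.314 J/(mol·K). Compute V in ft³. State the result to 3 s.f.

Rearranging: V = nRT/P.
P = 13500 Pa; n = 2.28 mmol = 0.002280 mol; T = 322 K; R = 8.314 J/(mol·K).
V = 4.521×10^-4 m³
4.521×10^-4 m³ × (1 ft³ / 0.02832 m³) = 0.01597 ft³

0.0160 ft³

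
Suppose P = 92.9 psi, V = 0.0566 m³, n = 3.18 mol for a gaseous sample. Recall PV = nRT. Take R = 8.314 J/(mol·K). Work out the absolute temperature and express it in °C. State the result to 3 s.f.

1100 °C

From the ideal-gas law: T = PV/(nR).
P = 92.9 psi = 6.405×10^5 Pa; V = 0.0566 m³; n = 3.18 mol; R = 8.314 J/(mol·K).
T = 1371 K
1371 K − 273.15 = 1098 °C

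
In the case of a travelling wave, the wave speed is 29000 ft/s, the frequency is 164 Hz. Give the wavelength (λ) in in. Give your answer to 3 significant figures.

Rearranging: λ = v/f.
v = 29000 ft/s = 8839 m/s; f = 164 Hz.
λ = 53.90 m
53.90 m × (1 in / 0.02540 m) = 2122 in

2120 in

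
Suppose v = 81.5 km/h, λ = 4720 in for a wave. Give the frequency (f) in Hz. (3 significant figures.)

Solving v = f·λ for f: f = v/λ.
v = 81.5 km/h = 22.64 m/s; λ = 4720 in = 119.9 m.
f = 0.1888 Hz

0.189 Hz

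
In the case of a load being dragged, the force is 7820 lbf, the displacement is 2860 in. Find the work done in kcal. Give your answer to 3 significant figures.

Directly: W = F·d.
F = 7820 lbf = 34785 N; d = 2860 in = 72.64 m.
W = 2.527×10^6 J  (the unit combination reduces to kg·m²/s² = J)
2.527×10^6 J × (1 kcal / 4184 J) = 604.0 kcal

604 kcal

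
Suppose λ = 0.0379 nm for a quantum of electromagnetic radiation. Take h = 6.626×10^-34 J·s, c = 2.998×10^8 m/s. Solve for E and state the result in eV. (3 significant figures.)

32700 eV

E is given directly by: E = hc/λ.
λ = 0.0379 nm = 3.790×10^-11 m; h = 6.626×10^-34 J·s; c = 2.998×10^8 m/s.
E = 5.241×10^-15 J  (the unit combination reduces to kg·m²/s² = J)
5.241×10^-15 J × (1 eV / 1.602×10^-19 J) = 32714 eV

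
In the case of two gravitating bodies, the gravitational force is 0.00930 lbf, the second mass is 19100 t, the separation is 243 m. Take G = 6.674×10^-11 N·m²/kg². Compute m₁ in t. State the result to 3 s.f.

From Newton's law of gravitation: m₁ = F·r²/(G·m₂).
F = 0.00930 lbf = 0.04137 N; m₂ = 19100 t = 1.910×10^7 kg; r = 243 m; G = 6.674×10^-11 N·m²/kg².
m₁ = 1.916×10^6 kg
1.916×10^6 kg × (1 t / 1000 kg) = 1916 t

1920 t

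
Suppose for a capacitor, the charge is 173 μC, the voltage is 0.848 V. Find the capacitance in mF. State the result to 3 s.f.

0.204 mF

Directly: C = Q/V.
Q = 173 μC = 1.730×10^-4 C; V = 0.848 V.
C = 2.040×10^-4 F
2.040×10^-4 F × (1 mF / 0.001000 F) = 0.2040 mF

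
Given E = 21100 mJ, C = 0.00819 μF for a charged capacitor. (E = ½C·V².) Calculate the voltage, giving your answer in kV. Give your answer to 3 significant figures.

Rearranging: V = √(2E/C).
E = 21100 mJ = 21.10 J; C = 0.00819 μF = 8.190×10^-9 F.
V = 71782 V
71782 V × (1 kV / 1000 V) = 71.78 kV

71.8 kV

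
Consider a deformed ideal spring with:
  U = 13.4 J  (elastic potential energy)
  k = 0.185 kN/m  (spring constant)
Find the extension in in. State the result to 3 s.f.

15.0 in

Solving U = ½k·x² for x: x = √(2U/k).
U = 13.4 J; k = 0.185 kN/m = 185.0 N/m.
x = 0.3806 m
0.3806 m × (1 in / 0.02540 m) = 14.98 in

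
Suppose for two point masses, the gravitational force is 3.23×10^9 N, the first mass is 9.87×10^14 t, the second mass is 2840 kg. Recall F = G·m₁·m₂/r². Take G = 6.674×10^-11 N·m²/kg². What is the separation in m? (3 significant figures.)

From Newton's law of gravitation: r = √(G·m₁m₂/F).
F = 3.23×10^9 N; m₁ = 9.87×10^14 t = 9.870×10^17 kg; m₂ = 2840 kg; G = 6.674×10^-11 N·m²/kg².
r = 7.610 m

7.61 m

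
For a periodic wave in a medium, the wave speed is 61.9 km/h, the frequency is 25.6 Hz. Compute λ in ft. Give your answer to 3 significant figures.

2.20 ft

Rearranging: λ = v/f.
v = 61.9 km/h = 17.19 m/s; f = 25.6 Hz.
λ = 0.6717 m
0.6717 m × (1 ft / 0.3048 m) = 2.204 ft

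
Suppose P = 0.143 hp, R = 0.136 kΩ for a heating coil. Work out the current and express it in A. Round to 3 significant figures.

0.885 A

Solving P = I²R for I: I = √(P/R).
P = 0.143 hp = 106.6 W; R = 0.136 kΩ = 136.0 Ω.
I = 0.8855 A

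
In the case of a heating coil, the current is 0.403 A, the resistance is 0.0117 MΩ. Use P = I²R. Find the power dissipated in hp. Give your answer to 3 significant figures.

Directly: P = I²R.
I = 0.403 A; R = 0.0117 MΩ = 11700 Ω.
P = 1900 W  (the unit combination reduces to kg·m²/s³ = W)
1900 W × (1 hp / 745.7 W) = 2.548 hp

2.55 hp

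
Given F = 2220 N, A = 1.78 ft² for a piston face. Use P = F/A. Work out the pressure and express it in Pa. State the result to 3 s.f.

P is given directly by: P = F/A.
F = 2220 N; A = 1.78 ft² = 0.1654 m².
P = 13425 Pa

13400 Pa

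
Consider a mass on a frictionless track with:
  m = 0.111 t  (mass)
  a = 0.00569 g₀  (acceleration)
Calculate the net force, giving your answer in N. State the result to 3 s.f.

F is given directly by: F = m·a.
m = 0.111 t = 111.0 kg; a = 0.00569 g₀ = 0.05580 m/s².
F = 6.194 N

6.19 N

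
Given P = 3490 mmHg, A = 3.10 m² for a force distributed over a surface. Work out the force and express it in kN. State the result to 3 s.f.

1440 kN

Solving P = F/A for F: F = P·A.
P = 3490 mmHg = 4.653×10^5 Pa; A = 3.10 m².
F = 1.442×10^6 N  (the unit combination reduces to kg·m/s² = N)
1.442×10^6 N × (1 kN / 1000 N) = 1442 kN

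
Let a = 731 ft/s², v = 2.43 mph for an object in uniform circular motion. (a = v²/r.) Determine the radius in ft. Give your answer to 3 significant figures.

0.0174 ft

Rearranging a = v²/r for r: r = v²/a.
a = 731 ft/s² = 222.8 m/s²; v = 2.43 mph = 1.086 m/s.
r = 0.005296 m
0.005296 m × (1 ft / 0.3048 m) = 0.01738 ft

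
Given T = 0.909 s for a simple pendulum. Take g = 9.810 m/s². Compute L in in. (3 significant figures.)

8.08 in

Rearranging T = 2π√(L/g) for L: L = g·(T/2π)².
T = 0.909 s; g = 9.810 m/s².
L = 0.2053 m
0.2053 m × (1 in / 0.02540 m) = 8.084 in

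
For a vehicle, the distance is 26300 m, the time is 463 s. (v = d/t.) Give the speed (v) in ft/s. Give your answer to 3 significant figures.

186 ft/s

Directly: v = d/t.
d = 26300 m; t = 463 s.
v = 56.80 m/s
56.80 m/s × (1 ft/s / 0.3048 m/s) = 186.4 ft/s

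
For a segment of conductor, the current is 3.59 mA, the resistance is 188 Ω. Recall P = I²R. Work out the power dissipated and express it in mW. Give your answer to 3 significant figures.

2.42 mW

P is given directly by: P = I²R.
I = 3.59 mA = 0.003590 A; R = 188 Ω.
P = 0.002423 W
0.002423 W × (1 mW / 0.001000 W) = 2.423 mW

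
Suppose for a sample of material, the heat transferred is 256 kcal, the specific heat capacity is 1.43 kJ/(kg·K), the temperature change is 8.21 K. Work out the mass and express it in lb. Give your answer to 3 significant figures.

201 lb

Rearranging Q = m·c·ΔT for m: m = Q/(c·ΔT).
Q = 256 kcal = 1.071×10^6 J; c = 1.43 kJ/(kg·K) = 1430 J/(kg·K); ΔT = 8.21 K.
m = 91.23 kg
91.23 kg × (1 lb / 0.4536 kg) = 201.1 lb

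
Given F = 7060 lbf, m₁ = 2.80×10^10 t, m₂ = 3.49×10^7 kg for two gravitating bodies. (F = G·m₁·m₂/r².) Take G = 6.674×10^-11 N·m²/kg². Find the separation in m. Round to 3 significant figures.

Rearranging: r = √(G·m₁m₂/F).
F = 7060 lbf = 31404 N; m₁ = 2.80×10^10 t = 2.800×10^13 kg; m₂ = 3.49×10^7 kg; G = 6.674×10^-11 N·m²/kg².
r = 1441 m

1440 m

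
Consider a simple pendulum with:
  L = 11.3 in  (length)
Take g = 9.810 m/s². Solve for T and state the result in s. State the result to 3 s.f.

1.07 s

Directly: T = 2π√(L/g).
L = 11.3 in = 0.2870 m; g = 9.810 m/s².
T = 1.075 s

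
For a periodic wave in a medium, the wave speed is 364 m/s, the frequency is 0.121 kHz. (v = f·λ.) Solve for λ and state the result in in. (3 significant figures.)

Solving v = f·λ for λ: λ = v/f.
v = 364 m/s; f = 0.121 kHz = 121.0 Hz.
λ = 3.008 m
3.008 m × (1 in / 0.02540 m) = 118.4 in

118 in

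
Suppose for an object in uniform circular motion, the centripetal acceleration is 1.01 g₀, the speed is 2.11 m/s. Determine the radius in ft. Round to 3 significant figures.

1.47 ft

Rearranging: r = v²/a.
a = 1.01 g₀ = 9.905 m/s²; v = 2.11 m/s.
r = 0.4495 m
0.4495 m × (1 ft / 0.3048 m) = 1.475 ft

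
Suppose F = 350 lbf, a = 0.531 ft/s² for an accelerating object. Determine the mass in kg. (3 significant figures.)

9620 kg

From Newton's second law: m = F/a.
F = 350 lbf = 1557 N; a = 0.531 ft/s² = 0.1618 m/s².
m = 9619 kg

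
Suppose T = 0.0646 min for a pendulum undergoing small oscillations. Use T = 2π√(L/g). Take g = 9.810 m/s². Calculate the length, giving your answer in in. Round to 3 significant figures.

147 in

Rearranging: L = g·(T/2π)².
T = 0.0646 min = 3.876 s; g = 9.810 m/s².
L = 3.733 m
3.733 m × (1 in / 0.02540 m) = 147.0 in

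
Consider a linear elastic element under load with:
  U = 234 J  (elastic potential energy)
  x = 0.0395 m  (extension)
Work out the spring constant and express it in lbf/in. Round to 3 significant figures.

1710 lbf/in

Solving U = ½k·x² for k: k = 2U/x².
U = 234 J; x = 0.0395 m.
k = 3.000×10^5 N/m
3.000×10^5 N/m × (1 lbf/in / 175.1 N/m) = 1713 lbf/in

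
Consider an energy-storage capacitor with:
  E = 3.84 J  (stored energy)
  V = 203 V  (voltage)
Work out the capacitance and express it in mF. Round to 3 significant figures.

0.186 mF

Solving E = ½C·V² for C: C = 2E/V².
E = 3.84 J; V = 203 V.
C = 1.864×10^-4 F
1.864×10^-4 F × (1 mF / 0.001000 F) = 0.1864 mF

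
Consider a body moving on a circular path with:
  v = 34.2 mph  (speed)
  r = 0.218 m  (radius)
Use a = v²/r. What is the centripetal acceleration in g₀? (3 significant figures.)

109 g₀

Directly: a = v²/r.
v = 34.2 mph = 15.29 m/s; r = 0.218 m.
a = 1072 m/s²
1072 m/s² × (1 g₀ / 9.807 m/s²) = 109.3 g₀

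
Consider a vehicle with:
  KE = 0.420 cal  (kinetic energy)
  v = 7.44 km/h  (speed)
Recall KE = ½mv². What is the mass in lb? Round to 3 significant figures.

Rearranging KE = ½mv² for m: m = 2·KE/v².
KE = 0.420 cal = 1.757 J; v = 7.44 km/h = 2.067 m/s.
m = 0.8229 kg
0.8229 kg × (1 lb / 0.4536 kg) = 1.814 lb

1.81 lb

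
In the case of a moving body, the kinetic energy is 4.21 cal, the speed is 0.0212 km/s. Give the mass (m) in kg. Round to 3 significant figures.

0.0784 kg

Rearranging: m = 2·KE/v².
KE = 4.21 cal = 17.61 J; v = 0.0212 km/s = 21.20 m/s.
m = 0.07838 kg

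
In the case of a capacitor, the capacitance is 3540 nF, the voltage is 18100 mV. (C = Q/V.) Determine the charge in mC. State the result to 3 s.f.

0.0641 mC

Solving C = Q/V for Q: Q = CV.
C = 3540 nF = 3.540×10^-6 F; V = 18100 mV = 18.10 V.
Q = 6.407×10^-5 C
6.407×10^-5 C × (1 mC / 0.001000 C) = 0.06407 mC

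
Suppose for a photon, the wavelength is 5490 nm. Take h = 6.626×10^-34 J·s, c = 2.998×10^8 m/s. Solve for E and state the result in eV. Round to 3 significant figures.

Directly: E = hc/λ.
λ = 5490 nm = 5.490×10^-6 m; h = 6.626×10^-34 J·s; c = 2.998×10^8 m/s.
E = 3.618×10^-20 J
3.618×10^-20 J × (1 eV / 1.602×10^-19 J) = 0.2258 eV

0.226 eV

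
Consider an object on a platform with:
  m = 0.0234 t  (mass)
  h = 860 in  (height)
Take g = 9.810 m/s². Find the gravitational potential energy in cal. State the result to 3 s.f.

1200 cal

PE is given directly by: PE = mgh.
m = 0.0234 t = 23.40 kg; h = 860 in = 21.84 m; g = 9.810 m/s².
PE = 5014 J
5014 J × (1 cal / 4.184 J) = 1198 cal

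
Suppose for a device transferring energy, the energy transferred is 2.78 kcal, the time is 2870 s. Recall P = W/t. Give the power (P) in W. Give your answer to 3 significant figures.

4.05 W

P is given directly by: P = W/t.
W = 2.78 kcal = 11632 J; t = 2870 s.
P = 4.053 W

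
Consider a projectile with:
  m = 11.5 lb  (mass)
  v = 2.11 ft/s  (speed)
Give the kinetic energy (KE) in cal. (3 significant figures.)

KE is given directly by: KE = ½mv².
m = 11.5 lb = 5.216 kg; v = 2.11 ft/s = 0.6431 m/s.
KE = 1.079 J  (the unit combination reduces to kg·m²/s² = J)
1.079 J × (1 cal / 4.184 J) = 0.2578 cal

0.258 cal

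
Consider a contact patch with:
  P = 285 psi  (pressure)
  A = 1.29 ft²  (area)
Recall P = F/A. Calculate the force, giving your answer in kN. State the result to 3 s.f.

235 kN

Solving P = F/A for F: F = P·A.
P = 285 psi = 1.965×10^6 Pa; A = 1.29 ft² = 0.1198 m².
F = 2.355×10^5 N  (the unit combination reduces to kg·m/s² = N)
2.355×10^5 N × (1 kN / 1000 N) = 235.5 kN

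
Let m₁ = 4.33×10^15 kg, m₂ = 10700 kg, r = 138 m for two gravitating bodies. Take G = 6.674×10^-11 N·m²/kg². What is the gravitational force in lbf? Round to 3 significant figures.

From Newton's law of gravitation: F = Gm₁m₂/r².
m₁ = 4.33×10^15 kg; m₂ = 10700 kg; r = 138 m; G = 6.674×10^-11 N·m²/kg².
F = 1.624×10^5 N  (the unit combination reduces to kg·m/s² = N)
1.624×10^5 N × (1 lbf / 4.448 N) = 36502 lbf

36500 lbf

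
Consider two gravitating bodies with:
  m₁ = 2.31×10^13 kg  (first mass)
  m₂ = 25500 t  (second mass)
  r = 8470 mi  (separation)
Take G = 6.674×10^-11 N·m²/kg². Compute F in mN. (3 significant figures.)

0.212 mN

From Newton's law of gravitation: F = Gm₁m₂/r².
m₁ = 2.31×10^13 kg; m₂ = 25500 t = 2.550×10^7 kg; r = 8470 mi = 1.363×10^7 m; G = 6.674×10^-11 N·m²/kg².
F = 2.116×10^-4 N  (the unit combination reduces to kg·m/s² = N)
2.116×10^-4 N × (1 mN / 0.001000 N) = 0.2116 mN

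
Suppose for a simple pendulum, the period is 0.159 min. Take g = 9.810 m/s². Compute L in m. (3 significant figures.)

Rearranging: L = g·(T/2π)².
T = 0.159 min = 9.540 s; g = 9.810 m/s².
L = 22.62 m

22.6 m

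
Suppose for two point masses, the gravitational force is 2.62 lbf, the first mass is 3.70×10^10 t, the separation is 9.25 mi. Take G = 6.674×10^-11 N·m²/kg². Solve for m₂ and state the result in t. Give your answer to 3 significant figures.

From Newton's law of gravitation: m₂ = F·r²/(G·m₁).
F = 2.62 lbf = 11.65 N; m₁ = 3.70×10^10 t = 3.700×10^13 kg; r = 9.25 mi = 14886 m; G = 6.674×10^-11 N·m²/kg².
m₂ = 1.046×10^6 kg
1.046×10^6 kg × (1 t / 1000 kg) = 1046 t

1050 t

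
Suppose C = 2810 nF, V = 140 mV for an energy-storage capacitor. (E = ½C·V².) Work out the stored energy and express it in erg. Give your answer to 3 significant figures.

E is given directly by: E = ½CV².
C = 2810 nF = 2.810×10^-6 F; V = 140 mV = 0.1400 V.
E = 2.754×10^-8 J
2.754×10^-8 J × (1 erg / 1.000×10^-7 J) = 0.2754 erg

0.275 erg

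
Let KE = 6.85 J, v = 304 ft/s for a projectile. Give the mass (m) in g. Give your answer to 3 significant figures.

1.60 g

Rearranging KE = ½mv² for m: m = 2·KE/v².
KE = 6.85 J; v = 304 ft/s = 92.66 m/s.
m = 0.001596 kg
0.001596 kg × (1 g / 0.001000 kg) = 1.596 g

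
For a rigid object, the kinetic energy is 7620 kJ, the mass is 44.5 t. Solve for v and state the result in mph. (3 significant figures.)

41.4 mph

Rearranging: v = √(2·KE/m).
KE = 7620 kJ = 7.620×10^6 J; m = 44.5 t = 44500 kg.
v = 18.51 m/s
18.51 m/s × (1 mph / 0.4470 m/s) = 41.40 mph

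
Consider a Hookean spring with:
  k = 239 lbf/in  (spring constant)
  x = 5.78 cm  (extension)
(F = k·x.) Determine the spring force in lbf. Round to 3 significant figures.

544 lbf

F is given directly by: F = kx.
k = 239 lbf/in = 41855 N/m; x = 5.78 cm = 0.05780 m.
F = 2419 N  (the unit combination reduces to kg·m/s² = N)
2419 N × (1 lbf / 4.448 N) = 543.9 lbf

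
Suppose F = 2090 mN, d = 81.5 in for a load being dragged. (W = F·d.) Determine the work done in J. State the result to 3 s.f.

Directly: W = F·d.
F = 2090 mN = 2.090 N; d = 81.5 in = 2.070 m.
W = 4.327 J

4.33 J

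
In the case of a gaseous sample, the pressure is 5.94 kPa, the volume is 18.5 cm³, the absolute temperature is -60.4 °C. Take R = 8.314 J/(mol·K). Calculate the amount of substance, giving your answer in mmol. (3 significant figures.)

From the ideal-gas law: n = PV/(RT).
P = 5.94 kPa = 5940 Pa; V = 18.5 cm³ = 1.850×10^-5 m³; T = -60.4 °C = 212.7 K; R = 8.314 J/(mol·K).
n = 6.213×10^-5 mol
6.213×10^-5 mol × (1 mmol / 0.001000 mol) = 0.06213 mmol

0.0621 mmol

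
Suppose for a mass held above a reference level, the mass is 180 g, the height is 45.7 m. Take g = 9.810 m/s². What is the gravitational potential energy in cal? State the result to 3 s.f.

19.3 cal

PE is given directly by: PE = mgh.
m = 180 g = 0.1800 kg; h = 45.7 m; g = 9.810 m/s².
PE = 80.70 J
80.70 J × (1 cal / 4.184 J) = 19.29 cal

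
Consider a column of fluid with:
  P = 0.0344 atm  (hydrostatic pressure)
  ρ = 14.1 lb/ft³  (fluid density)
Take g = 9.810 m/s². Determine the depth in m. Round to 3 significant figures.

Solving P = ρ·g·h for h: h = P/(ρ·g).
P = 0.0344 atm = 3486 Pa; ρ = 14.1 lb/ft³ = 225.9 kg/m³; g = 9.810 m/s².
h = 1.573 m

1.57 m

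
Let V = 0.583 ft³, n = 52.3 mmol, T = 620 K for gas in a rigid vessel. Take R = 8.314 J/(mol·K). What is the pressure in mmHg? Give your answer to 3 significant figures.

122 mmHg

Directly: P = nRT/V.
V = 0.583 ft³ = 0.01651 m³; n = 52.3 mmol = 0.05230 mol; T = 620 K; R = 8.314 J/(mol·K).
P = 16330 Pa  (the unit combination reduces to kg/(m·s²) = Pa)
16330 Pa × (1 mmHg / 133.3 Pa) = 122.5 mmHg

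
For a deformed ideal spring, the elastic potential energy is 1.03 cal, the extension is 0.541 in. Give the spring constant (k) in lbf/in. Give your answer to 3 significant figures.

Solving U = ½k·x² for k: k = 2U/x².
U = 1.03 cal = 4.310 J; x = 0.541 in = 0.01374 m.
k = 45645 N/m
45645 N/m × (1 lbf/in / 175.1 N/m) = 260.6 lbf/in

261 lbf/in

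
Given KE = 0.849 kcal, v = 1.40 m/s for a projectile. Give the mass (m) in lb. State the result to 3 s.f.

7990 lb

Rearranging KE = ½mv² for m: m = 2·KE/v².
KE = 0.849 kcal = 3552 J; v = 1.40 m/s.
m = 3625 kg
3625 kg × (1 lb / 0.4536 kg) = 7991 lb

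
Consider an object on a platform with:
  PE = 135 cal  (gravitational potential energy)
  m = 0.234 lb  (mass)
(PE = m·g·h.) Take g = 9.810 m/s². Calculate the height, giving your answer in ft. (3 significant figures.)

1780 ft

Rearranging PE = m·g·h for h: h = PE/(m·g).
PE = 135 cal = 564.8 J; m = 0.234 lb = 0.1061 kg; g = 9.810 m/s².
h = 542.5 m
542.5 m × (1 ft / 0.3048 m) = 1780 ft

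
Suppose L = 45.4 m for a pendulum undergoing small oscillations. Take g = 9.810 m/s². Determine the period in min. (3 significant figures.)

Directly: T = 2π√(L/g).
L = 45.4 m; g = 9.810 m/s².
T = 13.52 s
13.52 s × (1 min / 60.00 s) = 0.2253 min

0.225 min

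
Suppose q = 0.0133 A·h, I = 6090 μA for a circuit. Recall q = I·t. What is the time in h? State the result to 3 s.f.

Solving q = I·t for t: t = q/I.
q = 0.0133 A·h = 47.88 C; I = 6090 μA = 0.006090 A.
t = 7862 s
7862 s × (1 h / 3600 s) = 2.184 h

2.18 h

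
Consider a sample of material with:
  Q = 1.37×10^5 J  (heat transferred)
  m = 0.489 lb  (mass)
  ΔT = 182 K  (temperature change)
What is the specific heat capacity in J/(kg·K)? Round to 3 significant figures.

Rearranging: c = Q/(m·ΔT).
Q = 1.37×10^5 J; m = 0.489 lb = 0.2218 kg; ΔT = 182 K.
c = 3394 J/(kg·K)

3390 J/(kg·K)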